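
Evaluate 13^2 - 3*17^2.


x^2 - d*y^2
= 13^2 - 3*17^2
= 169 - 867
= -698

-698


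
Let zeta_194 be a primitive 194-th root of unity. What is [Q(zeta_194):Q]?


The degree equals Euler's totient phi(194).
194 = 2 * 97
phi(194) = 96

96


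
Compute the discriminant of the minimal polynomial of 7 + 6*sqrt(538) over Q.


The element 7 + 6*sqrt(538) has minimal polynomial:
x^2 - 14*x - 19319
Discriminant = (-14)^2 - 4*(-19319)
= 196 + 77276
= 77472

77472


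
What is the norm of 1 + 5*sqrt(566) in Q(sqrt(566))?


N(a + b*sqrt(d)) = a^2 - d*b^2
= (1)^2 - (566)*(5)^2
= 1 - 14150
= -14149

-14149


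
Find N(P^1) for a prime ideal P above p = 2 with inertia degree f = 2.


N(P^a) = p^(a*f)
= 2^(1*2)
= 2^2
= 4

4


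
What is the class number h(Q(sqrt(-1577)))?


K = Q(sqrt(-1577)). d mod 4 = 3, so D = disc(K) = 4d = -6308
h(K) equals the number of primitive reduced positive-definite forms (a, b, c) = a*x^2 + b*x*y + c*y^2 with b^2 - 4ac = D,
where reduced means |b| <= a <= c, with b >= 0 whenever |b| = a or a = c, and primitive means gcd(a, b, c) = 1.
Reduced forces 3a^2 <= |D| = 6308, so 1 <= a <= 45; b must have the parity of D, and c = (b^2 - D)/(4a) must be an integer >= a.
Enumerate a = 1..45, b in [-a, a]:
  a=1: (1, 0, 1577)  [1]
  a=2: (2, 2, 789)  [1]
  a=3: (3, -2, 526), (3, 2, 526)  [2]
  a=4..5: none
  a=6: (6, -2, 263), (6, 2, 263)  [2]
  a=7..8: none
  a=9: (9, -8, 177), (9, 8, 177)  [2]
  a=10..12: none
  a=13: (13, -6, 122), (13, 6, 122)  [2]
  a=14..16: none
  a=17: (17, -4, 93), (17, 4, 93)  [2]
  a=18: (18, -10, 89), (18, 10, 89)  [2]
  a=19: (19, 0, 83)  [1]
  a=20..25: none
  a=26: (26, -6, 61), (26, 6, 61)  [2]
  a=27: (27, -8, 59), (27, 8, 59)  [2]
  a=28..30: none
  a=31: (31, -4, 51), (31, 4, 51)  [2]
  a=32..33: none
  a=34: (34, -30, 53), (34, 30, 53)  [2]
  a=35..37: none
  a=38: (38, 38, 51)  [1]
  a=39: (39, -32, 47), (39, -20, 43), (39, 20, 43), (39, 32, 47)  [4]
  a=40..45: none
Total reduced forms: 1 + 1 + 2 + 2 + 2 + 2 + 2 + 2 + 1 + 2 + 2 + 2 + 2 + 1 + 4 = 28
h = 28

28


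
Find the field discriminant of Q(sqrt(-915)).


For K = Q(sqrt(d)) with d squarefree: disc(K) = d if d = 1 mod 4, and disc(K) = 4d if d = 2 or 3 mod 4.
Here d = -915, and d mod 4 = 1.
d = 1 mod 4 (O_K = Z[(1+sqrt(d))/2]), so disc(K) = d = -915

-915


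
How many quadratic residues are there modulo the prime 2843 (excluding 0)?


For prime p, the number of non-zero quadratic residues is (p-1)/2.
= (2843-1)/2
= 1421

1421


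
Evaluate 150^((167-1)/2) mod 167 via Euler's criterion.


p = 167 is prime and the exponent is (p-1)/2 = 83, so by Euler's criterion 150^83 = (150/167) = +1 or -1 mod 167.
Compute by square-and-multiply:
  83 = 64 + 16 + 2 + 1 (binary 1010011)
  Repeated squaring mod 167: 150^1 = 150, 150^2 = 122, 150^4 = 21, 150^8 = 107, 150^16 = 93, 150^32 = 132, 150^64 = 56
  150^83 = 150^64 * 150^16 * 150^2 * 150^1 = 56 * 93 * 122 * 150 mod 167
    56 * 93 = 5208 = 31 mod 167
    31 * 122 = 3782 = 108 mod 167
    108 * 150 = 16200 = 1 mod 167
  150^83 = 1 mod 167
Result 1: 150 is a quadratic residue mod 167.
150^83 mod 167 = 1

1


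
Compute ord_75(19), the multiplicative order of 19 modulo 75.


We want ord_75(19), the smallest k >= 1 with 19^k = 1 mod 75.
n = 75 = 3 * 5^2, phi(75) = 40; the order divides phi(n).
Divisors of 40: 1, 2, 4, 5, 8, 10, 20, 40
Repeated squaring mod 75: 19^1 = 19, 19^2 = 61, 19^4 = 46, 19^8 = 16, 19^16 = 31, 19^32 = 61
Test divisors in increasing order:
  k=1: 19^1 = 19 mod 75
  k=2: 19^2 = 61 mod 75
  k=4: 19^4 = 46 mod 75
  k=5: 19^5 = 46 * 19 = 49 mod 75
  k=8: 19^8 = 16 mod 75
  k=10: 19^10 = 16 * 61 = 1 mod 75  <- first divisor giving 1
Order = 10

10


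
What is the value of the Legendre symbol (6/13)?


p = 13 is prime, so compute (6/13) with the reciprocity algorithm (Jacobi-symbol steps: pull out 2s via (2/n), flip via reciprocity, reduce):
  pull out 2: (2/13) = -1  (since 13 mod 8 = 5)
  reciprocity: (3/13) -> +(13/3)
  reduce: (1/3)
  (1/3) = 1
Product of signs = -1
(6/13) = -1

-1


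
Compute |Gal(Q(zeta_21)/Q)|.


|Gal(Q(zeta_21)/Q)| = phi(21)
= 12

12


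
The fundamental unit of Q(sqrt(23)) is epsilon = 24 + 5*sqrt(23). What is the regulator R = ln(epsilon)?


epsilon = 24 + 5*sqrt(23)
= 47.9792
R = ln(47.9792)
= 3.8708

3.8708


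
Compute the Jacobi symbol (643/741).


Compute (643/741) via quadratic reciprocity:
  reciprocity: (643/741) -> +(741/643)
  reduce: (98/643)
  pull out 2: (2/643) = -1  (since 643 mod 8 = 3)
  reciprocity: (49/643) -> +(643/49)
  reduce: (6/49)
  pull out 2: (2/49) = +1  (since 49 mod 8 = 1)
  reciprocity: (3/49) -> +(49/3)
  reduce: (1/3)
  (1/3) = 1
Product of signs = -1

-1


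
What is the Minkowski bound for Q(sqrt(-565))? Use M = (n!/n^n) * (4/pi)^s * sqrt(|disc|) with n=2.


d = -565, d mod 4 = 3, so disc(K) = 4d = -2260; |disc(K)| = 2260
Imaginary quadratic field, so n = 2, s = r2 = 1, r1 = 0
M = (n!/n^n) * (4/pi)^s * sqrt(|disc(K)|) = (2!/2^2) * (4/pi)^1 * sqrt(2260)
= 0.5 * 1.273240 * 47.539457
= 30.2646

30.2646


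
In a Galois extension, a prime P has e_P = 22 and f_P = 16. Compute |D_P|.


|D_P| = e * f
= 22 * 16
= 352

352


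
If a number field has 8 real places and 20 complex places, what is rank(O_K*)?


By Dirichlet's unit theorem:
rank = r1 + r2 - 1
= 8 + 20 - 1
= 27

27


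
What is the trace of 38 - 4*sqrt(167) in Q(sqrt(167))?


Tr(a + b*sqrt(d)) = (a + b*sqrt(d)) + (a - b*sqrt(d)) = 2a
= 2 * (38)
= 76

76


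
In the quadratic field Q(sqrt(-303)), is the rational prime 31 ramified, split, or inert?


K = Q(sqrt(-303)). Since d mod 4 = 1, disc(K) = -303.
Check p | disc: -303 mod 31 = 7.
p does not divide disc. Compute Legendre symbol (d/p):
7^((31-1)/2) mod 31 = 1
(d/p) = 1, so p splits: (p) = P*P' with e=1, f=1, g=2.
Therefore p is split.

split


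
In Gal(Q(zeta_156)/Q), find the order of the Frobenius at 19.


The Frobenius at p in Gal(Q(zeta_n)/Q) = (Z/nZ)* is the class of p, so its order is ord_156(19), the smallest k >= 1 with 19^k = 1 mod 156.
n = 156 = 2^2 * 3 * 13, phi(156) = 48; the order divides phi(n).
Divisors of 48: 1, 2, 3, 4, 6, 8, 12, 16, 24, 48
Repeated squaring mod 156: 19^1 = 19, 19^2 = 49, 19^4 = 61, 19^8 = 133, 19^16 = 61, 19^32 = 133
Test divisors in increasing order:
  k=1: 19^1 = 19 mod 156
  k=2: 19^2 = 49 mod 156
  k=3: 19^3 = 49 * 19 = 151 mod 156
  k=4: 19^4 = 61 mod 156
  k=6: 19^6 = 61 * 49 = 25 mod 156
  k=8: 19^8 = 133 mod 156
  k=12: 19^12 = 133 * 61 = 1 mod 156  <- first divisor giving 1
Order = 12

12


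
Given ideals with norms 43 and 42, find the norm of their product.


N(IJ) = N(I) * N(J)
= 43 * 42
= 1806

1806


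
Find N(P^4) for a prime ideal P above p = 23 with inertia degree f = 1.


N(P^a) = p^(a*f)
= 23^(4*1)
= 23^4
= 279841

279841


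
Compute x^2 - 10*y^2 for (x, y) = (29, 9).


x^2 - d*y^2
= 29^2 - 10*9^2
= 841 - 810
= 31

31


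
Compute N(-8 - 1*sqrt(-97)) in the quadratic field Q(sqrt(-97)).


N(a + b*sqrt(d)) = a^2 - d*b^2
= (-8)^2 - (-97)*(-1)^2
= 64 + 97
= 161

161


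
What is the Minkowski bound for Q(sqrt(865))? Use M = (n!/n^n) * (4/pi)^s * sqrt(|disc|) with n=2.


d = 865, d mod 4 = 1, so disc(K) = d = 865; |disc(K)| = 865
Real quadratic field, so n = 2, s = r2 = 0, r1 = 2
M = (n!/n^n) * (4/pi)^s * sqrt(|disc(K)|) = (2!/2^2) * (4/pi)^0 * sqrt(865)
= 0.5 * 1.000000 * 29.410882
= 14.7054

14.7054


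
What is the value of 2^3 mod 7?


p = 7 is prime and the exponent is (p-1)/2 = 3, so by Euler's criterion 2^3 = (2/7) = +1 or -1 mod 7.
Compute by square-and-multiply:
  3 = 2 + 1 (binary 11)
  Repeated squaring mod 7: 2^1 = 2, 2^2 = 4
  2^3 = 2^2 * 2^1 = 4 * 2 mod 7
    4 * 2 = 8 = 1 mod 7
  2^3 = 1 mod 7
Result 1: 2 is a quadratic residue mod 7.
2^3 mod 7 = 1

1


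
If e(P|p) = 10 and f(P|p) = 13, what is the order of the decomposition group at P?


|D_P| = e * f
= 10 * 13
= 130

130


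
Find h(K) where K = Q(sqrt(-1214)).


K = Q(sqrt(-1214)). d mod 4 = 2, so D = disc(K) = 4d = -4856
h(K) equals the number of primitive reduced positive-definite forms (a, b, c) = a*x^2 + b*x*y + c*y^2 with b^2 - 4ac = D,
where reduced means |b| <= a <= c, with b >= 0 whenever |b| = a or a = c, and primitive means gcd(a, b, c) = 1.
Reduced forces 3a^2 <= |D| = 4856, so 1 <= a <= 40; b must have the parity of D, and c = (b^2 - D)/(4a) must be an integer >= a.
Enumerate a = 1..40, b in [-a, a]:
  a=1: (1, 0, 1214)  [1]
  a=2: (2, 0, 607)  [1]
  a=3: (3, -2, 405), (3, 2, 405)  [2]
  a=4: none
  a=5: (5, -2, 243), (5, 2, 243)  [2]
  a=6: (6, -4, 203), (6, 4, 203)  [2]
  a=7: (7, -4, 174), (7, 4, 174)  [2]
  a=8: none
  a=9: (9, -2, 135), (9, 2, 135)  [2]
  a=10: (10, -8, 123), (10, 8, 123)  [2]
  a=11..13: none
  a=14: (14, -4, 87), (14, 4, 87)  [2]
  a=15: (15, -8, 82), (15, -2, 81), (15, 2, 81), (15, 8, 82)  [4]
  a=16..17: none
  a=18: (18, -16, 71), (18, 16, 71)  [2]
  a=19..20: none
  a=21: (21, -10, 59), (21, -4, 58), (21, 4, 58), (21, 10, 59)  [4]
  a=22..24: none
  a=25: (25, -12, 50), (25, 12, 50)  [2]
  a=26: none
  a=27: (27, -2, 45), (27, 2, 45)  [2]
  a=28: none
  a=29: (29, -4, 42), (29, 4, 42)  [2]
  a=30: (30, -28, 47), (30, -8, 41), (30, 8, 41), (30, 28, 47)  [4]
  a=31..34: none
  a=35: (35, -32, 42), (35, -18, 37), (35, 18, 37), (35, 32, 42)  [4]
  a=36..40: none
Total reduced forms: 1 + 1 + 2 + 2 + 2 + 2 + 2 + 2 + 2 + 4 + 2 + 4 + 2 + 2 + 2 + 4 + 4 = 40
h = 40

40


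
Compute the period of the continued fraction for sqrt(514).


Run the CF algorithm for sqrt(514).
a_0 = floor(sqrt(514)) = 22; set m_0=0, q_0=1.
Recurrence: m' = q*a - m,  q' = (d - m'^2)/q,  a' = floor((a_0 + m')/q').
  step 1: m=22, q=30, a=1
  step 2: m=8, q=15, a=2
  step 3: m=22, q=2, a=22
  step 4: m=22, q=15, a=2
  step 5: m=8, q=30, a=1
  step 6: m=22, q=1, a=44
a_6 = 2*a_0 = 44, so the period closes here.
sqrt(514) = [22; 1, 2, 22, 2, 1, 44]
Period length = 6

6


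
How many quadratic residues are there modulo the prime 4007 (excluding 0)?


For prime p, the number of non-zero quadratic residues is (p-1)/2.
= (4007-1)/2
= 2003

2003


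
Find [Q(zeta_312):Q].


The degree equals Euler's totient phi(312).
312 = 2^3 * 3 * 13
phi(312) = 96

96


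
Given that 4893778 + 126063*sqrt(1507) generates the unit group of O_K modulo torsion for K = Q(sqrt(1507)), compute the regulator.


epsilon = 4893778 + 126063*sqrt(1507)
= 9.7876e+06
R = ln(9.7876e+06)
= 16.0966

16.0966


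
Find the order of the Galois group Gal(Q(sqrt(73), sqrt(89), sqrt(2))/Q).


The 3 square roots of distinct primes are multiplicatively independent over Q,
so [K:Q] = 2^3 and Gal(K/Q) is isomorphic to (Z/2Z)^3.
|Gal| = 2^3 = 8

8


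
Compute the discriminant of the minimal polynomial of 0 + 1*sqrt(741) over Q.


The element 0 + 1*sqrt(741) has minimal polynomial:
x^2 + 0*x - 741
Discriminant = (0)^2 - 4*(-741)
= 0 + 2964
= 2964

2964


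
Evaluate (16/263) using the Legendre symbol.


p = 263 is prime, so compute (16/263) with the reciprocity algorithm (Jacobi-symbol steps: pull out 2s via (2/n), flip via reciprocity, reduce):
  pull out 2: (2/263) = +1  (since 263 mod 8 = 7)
  pull out 2: (2/263) = +1  (since 263 mod 8 = 7)
  pull out 2: (2/263) = +1  (since 263 mod 8 = 7)
  pull out 2: (2/263) = +1  (since 263 mod 8 = 7)
  (1/263) = 1
Product of signs = 1
(16/263) = 1

1


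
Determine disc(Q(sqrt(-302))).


For K = Q(sqrt(d)) with d squarefree: disc(K) = d if d = 1 mod 4, and disc(K) = 4d if d = 2 or 3 mod 4.
Here d = -302, and d mod 4 = 2.
d = 2 mod 4, not 1 (O_K = Z[sqrt(d)]), so disc(K) = 4d = 4 * (-302) = -1208

-1208


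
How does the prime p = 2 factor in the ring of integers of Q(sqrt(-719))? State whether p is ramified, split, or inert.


K = Q(sqrt(-719)). Since d mod 4 = 1, disc(K) = -719.
Check p | disc: -719 mod 2 = 1.
p=2 does not divide disc (d is 1 mod 4). 2 splits iff d = 1 mod 8.
d mod 8 = 1, so (d/2) = 1.
(d/p) = 1, so p splits: (p) = P*P' with e=1, f=1, g=2.
Therefore p is split.

split


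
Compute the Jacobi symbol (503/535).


Compute (503/535) via quadratic reciprocity:
  reciprocity: (503/535) -> -(535/503)
  reduce: (32/503)
  pull out 2: (2/503) = +1  (since 503 mod 8 = 7)
  pull out 2: (2/503) = +1  (since 503 mod 8 = 7)
  pull out 2: (2/503) = +1  (since 503 mod 8 = 7)
  pull out 2: (2/503) = +1  (since 503 mod 8 = 7)
  pull out 2: (2/503) = +1  (since 503 mod 8 = 7)
  (1/503) = 1
Product of signs = -1

-1


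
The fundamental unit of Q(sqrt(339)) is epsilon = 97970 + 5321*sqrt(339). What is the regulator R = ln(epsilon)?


epsilon = 97970 + 5321*sqrt(339)
= 195940.0000
R = ln(195940.0000)
= 12.1856

12.1856


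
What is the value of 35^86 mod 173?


p = 173 is prime and the exponent is (p-1)/2 = 86, so by Euler's criterion 35^86 = (35/173) = +1 or -1 mod 173.
Compute by square-and-multiply:
  86 = 64 + 16 + 4 + 2 (binary 1010110)
  Repeated squaring mod 173: 35^1 = 35, 35^2 = 14, 35^4 = 23, 35^8 = 10, 35^16 = 100, 35^32 = 139, 35^64 = 118
  35^86 = 35^64 * 35^16 * 35^4 * 35^2 = 118 * 100 * 23 * 14 mod 173
    118 * 100 = 11800 = 36 mod 173
    36 * 23 = 828 = 136 mod 173
    136 * 14 = 1904 = 1 mod 173
  35^86 = 1 mod 173
Result 1: 35 is a quadratic residue mod 173.
35^86 mod 173 = 1

1


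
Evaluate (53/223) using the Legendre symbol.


p = 223 is prime, so compute (53/223) with the reciprocity algorithm (Jacobi-symbol steps: pull out 2s via (2/n), flip via reciprocity, reduce):
  reciprocity: (53/223) -> +(223/53)
  reduce: (11/53)
  reciprocity: (11/53) -> +(53/11)
  reduce: (9/11)
  reciprocity: (9/11) -> +(11/9)
  reduce: (2/9)
  pull out 2: (2/9) = +1  (since 9 mod 8 = 1)
  (1/9) = 1
Product of signs = 1
(53/223) = 1

1


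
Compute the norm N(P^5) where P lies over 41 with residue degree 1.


N(P^a) = p^(a*f)
= 41^(5*1)
= 41^5
= 115856201

115856201


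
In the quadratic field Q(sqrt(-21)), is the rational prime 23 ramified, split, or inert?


K = Q(sqrt(-21)). Since d mod 4 = 3, disc(K) = -84.
Check p | disc: -84 mod 23 = 8.
p does not divide disc. Compute Legendre symbol (d/p):
2^((23-1)/2) mod 23 = 1
(d/p) = 1, so p splits: (p) = P*P' with e=1, f=1, g=2.
Therefore p is split.

split


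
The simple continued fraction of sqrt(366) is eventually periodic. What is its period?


Run the CF algorithm for sqrt(366).
a_0 = floor(sqrt(366)) = 19; set m_0=0, q_0=1.
Recurrence: m' = q*a - m,  q' = (d - m'^2)/q,  a' = floor((a_0 + m')/q').
  step 1: m=19, q=5, a=7
  step 2: m=16, q=22, a=1
  step 3: m=6, q=15, a=1
  step 4: m=9, q=19, a=1
  step 5: m=10, q=14, a=2
  step 6: m=18, q=3, a=12
  step 7: m=18, q=14, a=2
  step 8: m=10, q=19, a=1
  step 9: m=9, q=15, a=1
  step 10: m=6, q=22, a=1
  step 11: m=16, q=5, a=7
  step 12: m=19, q=1, a=38
a_12 = 2*a_0 = 38, so the period closes here.
sqrt(366) = [19; 7, 1, 1, 1, 2, 12, 2, 1, 1, 1, 7, 38]
Period length = 12

12


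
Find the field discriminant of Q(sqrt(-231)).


For K = Q(sqrt(d)) with d squarefree: disc(K) = d if d = 1 mod 4, and disc(K) = 4d if d = 2 or 3 mod 4.
Here d = -231, and d mod 4 = 1.
d = 1 mod 4 (O_K = Z[(1+sqrt(d))/2]), so disc(K) = d = -231

-231


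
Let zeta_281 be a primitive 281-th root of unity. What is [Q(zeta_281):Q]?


The degree equals Euler's totient phi(281).
281 = 281
phi(281) = 280

280


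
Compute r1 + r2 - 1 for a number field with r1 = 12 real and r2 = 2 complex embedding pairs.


By Dirichlet's unit theorem:
rank = r1 + r2 - 1
= 12 + 2 - 1
= 13

13


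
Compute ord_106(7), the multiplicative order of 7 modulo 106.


We want ord_106(7), the smallest k >= 1 with 7^k = 1 mod 106.
n = 106 = 2 * 53, phi(106) = 52; the order divides phi(n).
Divisors of 52: 1, 2, 4, 13, 26, 52
Repeated squaring mod 106: 7^1 = 7, 7^2 = 49, 7^4 = 69, 7^8 = 97, 7^16 = 81, 7^32 = 95
Test divisors in increasing order:
  k=1: 7^1 = 7 mod 106
  k=2: 7^2 = 49 mod 106
  k=4: 7^4 = 69 mod 106
  k=13: 7^13 = 97 * 69 * 7 = 105 mod 106
  k=26: 7^26 = 81 * 97 * 49 = 1 mod 106  <- first divisor giving 1
Order = 26

26


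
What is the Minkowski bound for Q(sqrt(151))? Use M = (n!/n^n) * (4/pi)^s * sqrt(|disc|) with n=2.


d = 151, d mod 4 = 3, so disc(K) = 4d = 604; |disc(K)| = 604
Real quadratic field, so n = 2, s = r2 = 0, r1 = 2
M = (n!/n^n) * (4/pi)^s * sqrt(|disc(K)|) = (2!/2^2) * (4/pi)^0 * sqrt(604)
= 0.5 * 1.000000 * 24.576411
= 12.2882

12.2882


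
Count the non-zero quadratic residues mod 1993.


For prime p, the number of non-zero quadratic residues is (p-1)/2.
= (1993-1)/2
= 996

996


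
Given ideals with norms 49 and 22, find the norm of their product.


N(IJ) = N(I) * N(J)
= 49 * 22
= 1078

1078


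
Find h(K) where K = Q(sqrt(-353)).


K = Q(sqrt(-353)). d mod 4 = 3, so D = disc(K) = 4d = -1412
h(K) equals the number of primitive reduced positive-definite forms (a, b, c) = a*x^2 + b*x*y + c*y^2 with b^2 - 4ac = D,
where reduced means |b| <= a <= c, with b >= 0 whenever |b| = a or a = c, and primitive means gcd(a, b, c) = 1.
Reduced forces 3a^2 <= |D| = 1412, so 1 <= a <= 21; b must have the parity of D, and c = (b^2 - D)/(4a) must be an integer >= a.
Enumerate a = 1..21, b in [-a, a]:
  a=1: (1, 0, 353)  [1]
  a=2: (2, 2, 177)  [1]
  a=3: (3, -2, 118), (3, 2, 118)  [2]
  a=4..5: none
  a=6: (6, -2, 59), (6, 2, 59)  [2]
  a=7: (7, -4, 51), (7, 4, 51)  [2]
  a=8: none
  a=9: (9, -8, 41), (9, 8, 41)  [2]
  a=10..13: none
  a=14: (14, -10, 27), (14, 10, 27)  [2]
  a=15..16: none
  a=17: (17, -4, 21), (17, 4, 21)  [2]
  a=18: (18, -10, 21), (18, 10, 21)  [2]
  a=19..21: none
Total reduced forms: 1 + 1 + 2 + 2 + 2 + 2 + 2 + 2 + 2 = 16
h = 16

16


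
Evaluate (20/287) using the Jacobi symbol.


Compute (20/287) via quadratic reciprocity:
  pull out 2: (2/287) = +1  (since 287 mod 8 = 7)
  pull out 2: (2/287) = +1  (since 287 mod 8 = 7)
  reciprocity: (5/287) -> +(287/5)
  reduce: (2/5)
  pull out 2: (2/5) = -1  (since 5 mod 8 = 5)
  (1/5) = 1
Product of signs = -1

-1


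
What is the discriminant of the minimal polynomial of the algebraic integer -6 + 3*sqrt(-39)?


The element -6 + 3*sqrt(-39) has minimal polynomial:
x^2 + 12*x + 387
Discriminant = (12)^2 - 4*(387)
= 144 - 1548
= -1404

-1404


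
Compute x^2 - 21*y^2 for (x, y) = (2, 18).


x^2 - d*y^2
= 2^2 - 21*18^2
= 4 - 6804
= -6800

-6800


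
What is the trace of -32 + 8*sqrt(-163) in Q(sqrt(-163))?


Tr(a + b*sqrt(d)) = (a + b*sqrt(d)) + (a - b*sqrt(d)) = 2a
= 2 * (-32)
= -64

-64


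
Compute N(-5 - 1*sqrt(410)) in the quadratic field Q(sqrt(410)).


N(a + b*sqrt(d)) = a^2 - d*b^2
= (-5)^2 - (410)*(-1)^2
= 25 - 410
= -385

-385


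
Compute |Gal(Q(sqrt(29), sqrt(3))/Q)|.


The 2 square roots of distinct primes are multiplicatively independent over Q,
so [K:Q] = 2^2 and Gal(K/Q) is isomorphic to (Z/2Z)^2.
|Gal| = 2^2 = 4

4


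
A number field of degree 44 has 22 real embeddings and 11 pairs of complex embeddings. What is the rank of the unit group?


By Dirichlet's unit theorem:
rank = r1 + r2 - 1
= 22 + 11 - 1
= 32

32


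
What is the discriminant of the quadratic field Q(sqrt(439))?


For K = Q(sqrt(d)) with d squarefree: disc(K) = d if d = 1 mod 4, and disc(K) = 4d if d = 2 or 3 mod 4.
Here d = 439, and d mod 4 = 3.
d = 3 mod 4, not 1 (O_K = Z[sqrt(d)]), so disc(K) = 4d = 4 * (439) = 1756

1756


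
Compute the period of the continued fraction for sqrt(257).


Run the CF algorithm for sqrt(257).
a_0 = floor(sqrt(257)) = 16; set m_0=0, q_0=1.
Recurrence: m' = q*a - m,  q' = (d - m'^2)/q,  a' = floor((a_0 + m')/q').
  step 1: m=16, q=1, a=32
a_1 = 2*a_0 = 32, so the period closes here.
sqrt(257) = [16; 32]
Period length = 1

1


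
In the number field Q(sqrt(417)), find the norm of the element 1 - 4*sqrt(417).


N(a + b*sqrt(d)) = a^2 - d*b^2
= (1)^2 - (417)*(-4)^2
= 1 - 6672
= -6671

-6671


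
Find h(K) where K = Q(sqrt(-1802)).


K = Q(sqrt(-1802)). d mod 4 = 2, so D = disc(K) = 4d = -7208
h(K) equals the number of primitive reduced positive-definite forms (a, b, c) = a*x^2 + b*x*y + c*y^2 with b^2 - 4ac = D,
where reduced means |b| <= a <= c, with b >= 0 whenever |b| = a or a = c, and primitive means gcd(a, b, c) = 1.
Reduced forces 3a^2 <= |D| = 7208, so 1 <= a <= 49; b must have the parity of D, and c = (b^2 - D)/(4a) must be an integer >= a.
Enumerate a = 1..49, b in [-a, a]:
  a=1: (1, 0, 1802)  [1]
  a=2: (2, 0, 901)  [1]
  a=3: (3, -2, 601), (3, 2, 601)  [2]
  a=4..5: none
  a=6: (6, -4, 301), (6, 4, 301)  [2]
  a=7: (7, -4, 258), (7, 4, 258)  [2]
  a=8: none
  a=9: (9, -8, 202), (9, 8, 202)  [2]
  a=10..13: none
  a=14: (14, -4, 129), (14, 4, 129)  [2]
  a=15..16: none
  a=17: (17, 0, 106)  [1]
  a=18: (18, -8, 101), (18, 8, 101)  [2]
  a=19..20: none
  a=21: (21, -10, 87), (21, -4, 86), (21, 4, 86), (21, 10, 87)  [4]
  a=22..26: none
  a=27: (27, -26, 73), (27, 26, 73)  [2]
  a=28: none
  a=29: (29, -10, 63), (29, 10, 63)  [2]
  a=30..33: none
  a=34: (34, 0, 53)  [1]
  a=35..36: none
  a=37: (37, -28, 54), (37, 28, 54)  [2]
  a=38..40: none
  a=41: (41, -34, 51), (41, 34, 51)  [2]
  a=42: (42, -32, 49), (42, -4, 43), (42, 4, 43), (42, 32, 49)  [4]
  a=43..49: none
Total reduced forms: 1 + 1 + 2 + 2 + 2 + 2 + 2 + 1 + 2 + 4 + 2 + 2 + 1 + 2 + 2 + 4 = 32
h = 32

32


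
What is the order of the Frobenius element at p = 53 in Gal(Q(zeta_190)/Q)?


The Frobenius at p in Gal(Q(zeta_n)/Q) = (Z/nZ)* is the class of p, so its order is ord_190(53), the smallest k >= 1 with 53^k = 1 mod 190.
n = 190 = 2 * 5 * 19, phi(190) = 72; the order divides phi(n).
Divisors of 72: 1, 2, 3, 4, 6, 8, 9, 12, 18, 24, 36, 72
Repeated squaring mod 190: 53^1 = 53, 53^2 = 149, 53^4 = 161, 53^8 = 81, 53^16 = 101, 53^32 = 131, 53^64 = 61
Test divisors in increasing order:
  k=1: 53^1 = 53 mod 190
  k=2: 53^2 = 149 mod 190
  k=3: 53^3 = 149 * 53 = 107 mod 190
  k=4: 53^4 = 161 mod 190
  k=6: 53^6 = 161 * 149 = 49 mod 190
  k=8: 53^8 = 81 mod 190
  k=9: 53^9 = 81 * 53 = 113 mod 190
  k=12: 53^12 = 81 * 161 = 121 mod 190
  k=18: 53^18 = 101 * 149 = 39 mod 190
  k=24: 53^24 = 101 * 81 = 11 mod 190
  k=36: 53^36 = 131 * 161 = 1 mod 190  <- first divisor giving 1
Order = 36

36


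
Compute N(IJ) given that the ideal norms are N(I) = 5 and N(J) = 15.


N(IJ) = N(I) * N(J)
= 5 * 15
= 75

75


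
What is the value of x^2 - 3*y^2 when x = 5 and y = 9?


x^2 - d*y^2
= 5^2 - 3*9^2
= 25 - 243
= -218

-218


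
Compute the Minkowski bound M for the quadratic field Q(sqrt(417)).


d = 417, d mod 4 = 1, so disc(K) = d = 417; |disc(K)| = 417
Real quadratic field, so n = 2, s = r2 = 0, r1 = 2
M = (n!/n^n) * (4/pi)^s * sqrt(|disc(K)|) = (2!/2^2) * (4/pi)^0 * sqrt(417)
= 0.5 * 1.000000 * 20.420578
= 10.2103

10.2103


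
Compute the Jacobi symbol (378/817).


Compute (378/817) via quadratic reciprocity:
  pull out 2: (2/817) = +1  (since 817 mod 8 = 1)
  reciprocity: (189/817) -> +(817/189)
  reduce: (61/189)
  reciprocity: (61/189) -> +(189/61)
  reduce: (6/61)
  pull out 2: (2/61) = -1  (since 61 mod 8 = 5)
  reciprocity: (3/61) -> +(61/3)
  reduce: (1/3)
  (1/3) = 1
Product of signs = -1

-1


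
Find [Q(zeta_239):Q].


The degree equals Euler's totient phi(239).
239 = 239
phi(239) = 238

238


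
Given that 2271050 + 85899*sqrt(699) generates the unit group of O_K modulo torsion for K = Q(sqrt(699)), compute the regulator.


epsilon = 2271050 + 85899*sqrt(699)
= 4.5421e+06
R = ln(4.5421e+06)
= 15.3289

15.3289


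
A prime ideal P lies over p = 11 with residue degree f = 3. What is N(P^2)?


N(P^a) = p^(a*f)
= 11^(2*3)
= 11^6
= 1771561

1771561


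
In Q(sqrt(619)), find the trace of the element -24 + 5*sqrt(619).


Tr(a + b*sqrt(d)) = (a + b*sqrt(d)) + (a - b*sqrt(d)) = 2a
= 2 * (-24)
= -48

-48


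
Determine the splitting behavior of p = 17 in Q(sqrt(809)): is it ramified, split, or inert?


K = Q(sqrt(809)). Since d mod 4 = 1, disc(K) = 809.
Check p | disc: 809 mod 17 = 10.
p does not divide disc. Compute Legendre symbol (d/p):
10^((17-1)/2) mod 17 = -1
(d/p) = -1, so p is inert: (p) stays prime with e=1, f=2, g=1.
Therefore p is inert.

inert


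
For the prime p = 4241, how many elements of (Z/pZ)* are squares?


For prime p, the number of non-zero quadratic residues is (p-1)/2.
= (4241-1)/2
= 2120

2120


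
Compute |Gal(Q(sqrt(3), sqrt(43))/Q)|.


The 2 square roots of distinct primes are multiplicatively independent over Q,
so [K:Q] = 2^2 and Gal(K/Q) is isomorphic to (Z/2Z)^2.
|Gal| = 2^2 = 4

4


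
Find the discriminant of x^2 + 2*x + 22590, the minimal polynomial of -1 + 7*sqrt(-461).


The element -1 + 7*sqrt(-461) has minimal polynomial:
x^2 + 2*x + 22590
Discriminant = (2)^2 - 4*(22590)
= 4 - 90360
= -90356

-90356


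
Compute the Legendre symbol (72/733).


p = 733 is prime, so compute (72/733) with the reciprocity algorithm (Jacobi-symbol steps: pull out 2s via (2/n), flip via reciprocity, reduce):
  pull out 2: (2/733) = -1  (since 733 mod 8 = 5)
  pull out 2: (2/733) = -1  (since 733 mod 8 = 5)
  pull out 2: (2/733) = -1  (since 733 mod 8 = 5)
  reciprocity: (9/733) -> +(733/9)
  reduce: (4/9)
  pull out 2: (2/9) = +1  (since 9 mod 8 = 1)
  pull out 2: (2/9) = +1  (since 9 mod 8 = 1)
  (1/9) = 1
Product of signs = -1
(72/733) = -1

-1


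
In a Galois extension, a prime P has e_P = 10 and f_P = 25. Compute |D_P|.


|D_P| = e * f
= 10 * 25
= 250

250


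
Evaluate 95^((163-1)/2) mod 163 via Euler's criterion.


p = 163 is prime and the exponent is (p-1)/2 = 81, so by Euler's criterion 95^81 = (95/163) = +1 or -1 mod 163.
Compute by square-and-multiply:
  81 = 64 + 16 + 1 (binary 1010001)
  Repeated squaring mod 163: 95^1 = 95, 95^2 = 60, 95^4 = 14, 95^8 = 33, 95^16 = 111, 95^32 = 96, 95^64 = 88
  95^81 = 95^64 * 95^16 * 95^1 = 88 * 111 * 95 mod 163
    88 * 111 = 9768 = 151 mod 163
    151 * 95 = 14345 = 1 mod 163
  95^81 = 1 mod 163
Result 1: 95 is a quadratic residue mod 163.
95^81 mod 163 = 1

1


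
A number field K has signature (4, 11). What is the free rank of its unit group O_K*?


By Dirichlet's unit theorem:
rank = r1 + r2 - 1
= 4 + 11 - 1
= 14

14


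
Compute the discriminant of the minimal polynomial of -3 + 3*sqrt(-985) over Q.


The element -3 + 3*sqrt(-985) has minimal polynomial:
x^2 + 6*x + 8874
Discriminant = (6)^2 - 4*(8874)
= 36 - 35496
= -35460

-35460


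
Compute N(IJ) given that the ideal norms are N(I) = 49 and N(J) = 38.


N(IJ) = N(I) * N(J)
= 49 * 38
= 1862

1862


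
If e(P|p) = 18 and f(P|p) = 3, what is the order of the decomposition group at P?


|D_P| = e * f
= 18 * 3
= 54

54


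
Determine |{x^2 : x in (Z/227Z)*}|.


For prime p, the number of non-zero quadratic residues is (p-1)/2.
= (227-1)/2
= 113

113


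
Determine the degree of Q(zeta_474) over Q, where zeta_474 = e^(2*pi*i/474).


The degree equals Euler's totient phi(474).
474 = 2 * 3 * 79
phi(474) = 156

156


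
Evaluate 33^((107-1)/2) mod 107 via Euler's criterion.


p = 107 is prime and the exponent is (p-1)/2 = 53, so by Euler's criterion 33^53 = (33/107) = +1 or -1 mod 107.
Compute by square-and-multiply:
  53 = 32 + 16 + 4 + 1 (binary 110101)
  Repeated squaring mod 107: 33^1 = 33, 33^2 = 19, 33^4 = 40, 33^8 = 102, 33^16 = 25, 33^32 = 90
  33^53 = 33^32 * 33^16 * 33^4 * 33^1 = 90 * 25 * 40 * 33 mod 107
    90 * 25 = 2250 = 3 mod 107
    3 * 40 = 120 = 13 mod 107
    13 * 33 = 429 = 1 mod 107
  33^53 = 1 mod 107
Result 1: 33 is a quadratic residue mod 107.
33^53 mod 107 = 1

1


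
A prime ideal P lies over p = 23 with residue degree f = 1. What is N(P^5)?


N(P^a) = p^(a*f)
= 23^(5*1)
= 23^5
= 6436343

6436343


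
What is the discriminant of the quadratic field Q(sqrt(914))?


For K = Q(sqrt(d)) with d squarefree: disc(K) = d if d = 1 mod 4, and disc(K) = 4d if d = 2 or 3 mod 4.
Here d = 914, and d mod 4 = 2.
d = 2 mod 4, not 1 (O_K = Z[sqrt(d)]), so disc(K) = 4d = 4 * (914) = 3656

3656


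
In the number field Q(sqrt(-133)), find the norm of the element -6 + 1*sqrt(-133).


N(a + b*sqrt(d)) = a^2 - d*b^2
= (-6)^2 - (-133)*(1)^2
= 36 + 133
= 169

169


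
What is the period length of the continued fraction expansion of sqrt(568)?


Run the CF algorithm for sqrt(568).
a_0 = floor(sqrt(568)) = 23; set m_0=0, q_0=1.
Recurrence: m' = q*a - m,  q' = (d - m'^2)/q,  a' = floor((a_0 + m')/q').
  step 1: m=23, q=39, a=1
  step 2: m=16, q=8, a=4
  step 3: m=16, q=39, a=1
  step 4: m=23, q=1, a=46
a_4 = 2*a_0 = 46, so the period closes here.
sqrt(568) = [23; 1, 4, 1, 46]
Period length = 4

4


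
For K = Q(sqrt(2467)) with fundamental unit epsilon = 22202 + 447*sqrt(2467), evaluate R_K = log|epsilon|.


epsilon = 22202 + 447*sqrt(2467)
= 44404.0000
R = ln(44404.0000)
= 10.7011

10.7011


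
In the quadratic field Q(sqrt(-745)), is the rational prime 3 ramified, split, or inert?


K = Q(sqrt(-745)). Since d mod 4 = 3, disc(K) = -2980.
Check p | disc: -2980 mod 3 = 2.
p does not divide disc. Compute Legendre symbol (d/p):
2^((3-1)/2) mod 3 = -1
(d/p) = -1, so p is inert: (p) stays prime with e=1, f=2, g=1.
Therefore p is inert.

inert


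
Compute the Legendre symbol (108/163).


p = 163 is prime, so compute (108/163) with the reciprocity algorithm (Jacobi-symbol steps: pull out 2s via (2/n), flip via reciprocity, reduce):
  pull out 2: (2/163) = -1  (since 163 mod 8 = 3)
  pull out 2: (2/163) = -1  (since 163 mod 8 = 3)
  reciprocity: (27/163) -> -(163/27)
  reduce: (1/27)
  (1/27) = 1
Product of signs = -1
(108/163) = -1

-1


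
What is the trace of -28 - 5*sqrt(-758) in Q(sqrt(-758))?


Tr(a + b*sqrt(d)) = (a + b*sqrt(d)) + (a - b*sqrt(d)) = 2a
= 2 * (-28)
= -56

-56


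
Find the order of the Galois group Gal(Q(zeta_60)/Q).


|Gal(Q(zeta_60)/Q)| = phi(60)
= 16

16


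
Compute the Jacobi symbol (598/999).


Compute (598/999) via quadratic reciprocity:
  pull out 2: (2/999) = +1  (since 999 mod 8 = 7)
  reciprocity: (299/999) -> -(999/299)
  reduce: (102/299)
  pull out 2: (2/299) = -1  (since 299 mod 8 = 3)
  reciprocity: (51/299) -> -(299/51)
  reduce: (44/51)
  pull out 2: (2/51) = -1  (since 51 mod 8 = 3)
  pull out 2: (2/51) = -1  (since 51 mod 8 = 3)
  reciprocity: (11/51) -> -(51/11)
  reduce: (7/11)
  reciprocity: (7/11) -> -(11/7)
  reduce: (4/7)
  pull out 2: (2/7) = +1  (since 7 mod 8 = 7)
  pull out 2: (2/7) = +1  (since 7 mod 8 = 7)
  (1/7) = 1
Product of signs = -1

-1


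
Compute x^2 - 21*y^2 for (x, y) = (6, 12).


x^2 - d*y^2
= 6^2 - 21*12^2
= 36 - 3024
= -2988

-2988


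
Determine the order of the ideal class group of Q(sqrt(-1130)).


K = Q(sqrt(-1130)). d mod 4 = 2, so D = disc(K) = 4d = -4520
h(K) equals the number of primitive reduced positive-definite forms (a, b, c) = a*x^2 + b*x*y + c*y^2 with b^2 - 4ac = D,
where reduced means |b| <= a <= c, with b >= 0 whenever |b| = a or a = c, and primitive means gcd(a, b, c) = 1.
Reduced forces 3a^2 <= |D| = 4520, so 1 <= a <= 38; b must have the parity of D, and c = (b^2 - D)/(4a) must be an integer >= a.
Enumerate a = 1..38, b in [-a, a]:
  a=1: (1, 0, 1130)  [1]
  a=2: (2, 0, 565)  [1]
  a=3: (3, -2, 377), (3, 2, 377)  [2]
  a=4: none
  a=5: (5, 0, 226)  [1]
  a=6: (6, -4, 189), (6, 4, 189)  [2]
  a=7: (7, -4, 162), (7, 4, 162)  [2]
  a=8: none
  a=9: (9, -4, 126), (9, 4, 126)  [2]
  a=10: (10, 0, 113)  [1]
  a=11: (11, -10, 105), (11, 10, 105)  [2]
  a=12: none
  a=13: (13, -2, 87), (13, 2, 87)  [2]
  a=14: (14, -4, 81), (14, 4, 81)  [2]
  a=15: (15, -10, 77), (15, 10, 77)  [2]
  a=16: none
  a=17: (17, -6, 67), (17, 6, 67)  [2]
  a=18: (18, -4, 63), (18, 4, 63)  [2]
  a=19..20: none
  a=21: (21, -10, 55), (21, -4, 54), (21, 4, 54), (21, 10, 55)  [4]
  a=22: (22, -12, 53), (22, 12, 53)  [2]
  a=23..25: none
  a=26: (26, -24, 49), (26, 24, 49)  [2]
  a=27: (27, -4, 42), (27, 4, 42)  [2]
  a=28: none
  a=29: (29, -2, 39), (29, 2, 39)  [2]
  a=30: (30, -20, 41), (30, 20, 41)  [2]
  a=31..32: none
  a=33: (33, -32, 42), (33, -10, 35), (33, 10, 35), (33, 32, 42)  [4]
  a=34: (34, -28, 39), (34, 28, 39)  [2]
  a=35..38: none
Total reduced forms: 1 + 1 + 2 + 1 + 2 + 2 + 2 + 1 + 2 + 2 + 2 + 2 + 2 + 2 + 4 + 2 + 2 + 2 + 2 + 2 + 4 + 2 = 44
h = 44

44


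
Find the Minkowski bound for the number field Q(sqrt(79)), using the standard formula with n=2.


d = 79, d mod 4 = 3, so disc(K) = 4d = 316; |disc(K)| = 316
Real quadratic field, so n = 2, s = r2 = 0, r1 = 2
M = (n!/n^n) * (4/pi)^s * sqrt(|disc(K)|) = (2!/2^2) * (4/pi)^0 * sqrt(316)
= 0.5 * 1.000000 * 17.776389
= 8.8882

8.8882


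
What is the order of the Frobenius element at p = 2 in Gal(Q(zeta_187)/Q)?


The Frobenius at p in Gal(Q(zeta_n)/Q) = (Z/nZ)* is the class of p, so its order is ord_187(2), the smallest k >= 1 with 2^k = 1 mod 187.
n = 187 = 11 * 17, phi(187) = 160; the order divides phi(n).
Divisors of 160: 1, 2, 4, 5, 8, 10, 16, 20, 32, 40, 80, 160
Repeated squaring mod 187: 2^1 = 2, 2^2 = 4, 2^4 = 16, 2^8 = 69, 2^16 = 86, 2^32 = 103, 2^64 = 137, 2^128 = 69
Test divisors in increasing order:
  k=1: 2^1 = 2 mod 187
  k=2: 2^2 = 4 mod 187
  k=4: 2^4 = 16 mod 187
  k=5: 2^5 = 16 * 2 = 32 mod 187
  k=8: 2^8 = 69 mod 187
  k=10: 2^10 = 69 * 4 = 89 mod 187
  k=16: 2^16 = 86 mod 187
  k=20: 2^20 = 86 * 16 = 67 mod 187
  k=32: 2^32 = 103 mod 187
  k=40: 2^40 = 103 * 69 = 1 mod 187  <- first divisor giving 1
Order = 40

40


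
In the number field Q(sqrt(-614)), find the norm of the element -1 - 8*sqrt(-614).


N(a + b*sqrt(d)) = a^2 - d*b^2
= (-1)^2 - (-614)*(-8)^2
= 1 + 39296
= 39297

39297


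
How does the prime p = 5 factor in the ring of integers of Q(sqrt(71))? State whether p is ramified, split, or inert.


K = Q(sqrt(71)). Since d mod 4 = 3, disc(K) = 284.
Check p | disc: 284 mod 5 = 4.
p does not divide disc. Compute Legendre symbol (d/p):
1^((5-1)/2) mod 5 = 1
(d/p) = 1, so p splits: (p) = P*P' with e=1, f=1, g=2.
Therefore p is split.

split


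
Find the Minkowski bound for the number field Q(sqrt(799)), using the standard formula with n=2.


d = 799, d mod 4 = 3, so disc(K) = 4d = 3196; |disc(K)| = 3196
Real quadratic field, so n = 2, s = r2 = 0, r1 = 2
M = (n!/n^n) * (4/pi)^s * sqrt(|disc(K)|) = (2!/2^2) * (4/pi)^0 * sqrt(3196)
= 0.5 * 1.000000 * 56.533176
= 28.2666

28.2666


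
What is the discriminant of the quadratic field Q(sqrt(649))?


For K = Q(sqrt(d)) with d squarefree: disc(K) = d if d = 1 mod 4, and disc(K) = 4d if d = 2 or 3 mod 4.
Here d = 649, and d mod 4 = 1.
d = 1 mod 4 (O_K = Z[(1+sqrt(d))/2]), so disc(K) = d = 649

649


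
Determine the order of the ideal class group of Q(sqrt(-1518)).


K = Q(sqrt(-1518)). d mod 4 = 2, so D = disc(K) = 4d = -6072
h(K) equals the number of primitive reduced positive-definite forms (a, b, c) = a*x^2 + b*x*y + c*y^2 with b^2 - 4ac = D,
where reduced means |b| <= a <= c, with b >= 0 whenever |b| = a or a = c, and primitive means gcd(a, b, c) = 1.
Reduced forces 3a^2 <= |D| = 6072, so 1 <= a <= 44; b must have the parity of D, and c = (b^2 - D)/(4a) must be an integer >= a.
Enumerate a = 1..44, b in [-a, a]:
  a=1: (1, 0, 1518)  [1]
  a=2: (2, 0, 759)  [1]
  a=3: (3, 0, 506)  [1]
  a=4..5: none
  a=6: (6, 0, 253)  [1]
  a=7: (7, -2, 217), (7, 2, 217)  [2]
  a=8..10: none
  a=11: (11, 0, 138)  [1]
  a=12: none
  a=13: (13, -8, 118), (13, 8, 118)  [2]
  a=14: (14, -12, 111), (14, 12, 111)  [2]
  a=15..20: none
  a=21: (21, -12, 74), (21, 12, 74)  [2]
  a=22: (22, 0, 69)  [1]
  a=23: (23, 0, 66)  [1]
  a=24..25: none
  a=26: (26, -8, 59), (26, 8, 59)  [2]
  a=27..30: none
  a=31: (31, -2, 49), (31, 2, 49)  [2]
  a=32: none
  a=33: (33, 0, 46)  [1]
  a=34..36: none
  a=37: (37, -12, 42), (37, 12, 42)  [2]
  a=38: none
  a=39: (39, -18, 41), (39, 18, 41)  [2]
  a=40..44: none
Total reduced forms: 1 + 1 + 1 + 1 + 2 + 1 + 2 + 2 + 2 + 1 + 1 + 2 + 2 + 1 + 2 + 2 = 24
h = 24

24


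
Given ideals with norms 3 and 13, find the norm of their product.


N(IJ) = N(I) * N(J)
= 3 * 13
= 39

39


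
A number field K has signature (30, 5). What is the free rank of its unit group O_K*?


By Dirichlet's unit theorem:
rank = r1 + r2 - 1
= 30 + 5 - 1
= 34

34


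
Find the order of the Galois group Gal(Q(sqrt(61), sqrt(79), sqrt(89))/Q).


The 3 square roots of distinct primes are multiplicatively independent over Q,
so [K:Q] = 2^3 and Gal(K/Q) is isomorphic to (Z/2Z)^3.
|Gal| = 2^3 = 8

8


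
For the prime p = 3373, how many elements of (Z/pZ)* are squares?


For prime p, the number of non-zero quadratic residues is (p-1)/2.
= (3373-1)/2
= 1686

1686


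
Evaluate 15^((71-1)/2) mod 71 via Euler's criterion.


p = 71 is prime and the exponent is (p-1)/2 = 35, so by Euler's criterion 15^35 = (15/71) = +1 or -1 mod 71.
Compute by square-and-multiply:
  35 = 32 + 2 + 1 (binary 100011)
  Repeated squaring mod 71: 15^1 = 15, 15^2 = 12, 15^4 = 2, 15^8 = 4, 15^16 = 16, 15^32 = 43
  15^35 = 15^32 * 15^2 * 15^1 = 43 * 12 * 15 mod 71
    43 * 12 = 516 = 19 mod 71
    19 * 15 = 285 = 1 mod 71
  15^35 = 1 mod 71
Result 1: 15 is a quadratic residue mod 71.
15^35 mod 71 = 1

1


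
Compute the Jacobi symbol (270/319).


Compute (270/319) via quadratic reciprocity:
  pull out 2: (2/319) = +1  (since 319 mod 8 = 7)
  reciprocity: (135/319) -> -(319/135)
  reduce: (49/135)
  reciprocity: (49/135) -> +(135/49)
  reduce: (37/49)
  reciprocity: (37/49) -> +(49/37)
  reduce: (12/37)
  pull out 2: (2/37) = -1  (since 37 mod 8 = 5)
  pull out 2: (2/37) = -1  (since 37 mod 8 = 5)
  reciprocity: (3/37) -> +(37/3)
  reduce: (1/3)
  (1/3) = 1
Product of signs = -1

-1


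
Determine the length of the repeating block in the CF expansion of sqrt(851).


Run the CF algorithm for sqrt(851).
a_0 = floor(sqrt(851)) = 29; set m_0=0, q_0=1.
Recurrence: m' = q*a - m,  q' = (d - m'^2)/q,  a' = floor((a_0 + m')/q').
  step 1: m=29, q=10, a=5
  step 2: m=21, q=41, a=1
  step 3: m=20, q=11, a=4
  step 4: m=24, q=25, a=2
  step 5: m=26, q=7, a=7
  step 6: m=23, q=46, a=1
  step 7: m=23, q=7, a=7
  step 8: m=26, q=25, a=2
  step 9: m=24, q=11, a=4
  step 10: m=20, q=41, a=1
  step 11: m=21, q=10, a=5
  step 12: m=29, q=1, a=58
a_12 = 2*a_0 = 58, so the period closes here.
sqrt(851) = [29; 5, 1, 4, 2, 7, 1, 7, 2, 4, 1, 5, 58]
Period length = 12

12


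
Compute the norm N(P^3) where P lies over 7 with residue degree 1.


N(P^a) = p^(a*f)
= 7^(3*1)
= 7^3
= 343

343


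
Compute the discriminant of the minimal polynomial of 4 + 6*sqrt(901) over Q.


The element 4 + 6*sqrt(901) has minimal polynomial:
x^2 - 8*x - 32420
Discriminant = (-8)^2 - 4*(-32420)
= 64 + 129680
= 129744

129744


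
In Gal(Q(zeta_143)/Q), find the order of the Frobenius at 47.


The Frobenius at p in Gal(Q(zeta_n)/Q) = (Z/nZ)* is the class of p, so its order is ord_143(47), the smallest k >= 1 with 47^k = 1 mod 143.
n = 143 = 11 * 13, phi(143) = 120; the order divides phi(n).
Divisors of 120: 1, 2, 3, 4, 5, 6, 8, 10, 12, 15, 20, 24, 30, 40, 60, 120
Repeated squaring mod 143: 47^1 = 47, 47^2 = 64, 47^4 = 92, 47^8 = 27, 47^16 = 14, 47^32 = 53, 47^64 = 92
Test divisors in increasing order:
  k=1: 47^1 = 47 mod 143
  k=2: 47^2 = 64 mod 143
  k=3: 47^3 = 64 * 47 = 5 mod 143
  k=4: 47^4 = 92 mod 143
  k=5: 47^5 = 92 * 47 = 34 mod 143
  k=6: 47^6 = 92 * 64 = 25 mod 143
  k=8: 47^8 = 27 mod 143
  k=10: 47^10 = 27 * 64 = 12 mod 143
  k=12: 47^12 = 27 * 92 = 53 mod 143
  k=15: 47^15 = 27 * 92 * 64 * 47 = 122 mod 143
  k=20: 47^20 = 14 * 92 = 1 mod 143  <- first divisor giving 1
Order = 20

20


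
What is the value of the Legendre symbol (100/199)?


p = 199 is prime, so compute (100/199) with the reciprocity algorithm (Jacobi-symbol steps: pull out 2s via (2/n), flip via reciprocity, reduce):
  pull out 2: (2/199) = +1  (since 199 mod 8 = 7)
  pull out 2: (2/199) = +1  (since 199 mod 8 = 7)
  reciprocity: (25/199) -> +(199/25)
  reduce: (24/25)
  pull out 2: (2/25) = +1  (since 25 mod 8 = 1)
  pull out 2: (2/25) = +1  (since 25 mod 8 = 1)
  pull out 2: (2/25) = +1  (since 25 mod 8 = 1)
  reciprocity: (3/25) -> +(25/3)
  reduce: (1/3)
  (1/3) = 1
Product of signs = 1
(100/199) = 1

1
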